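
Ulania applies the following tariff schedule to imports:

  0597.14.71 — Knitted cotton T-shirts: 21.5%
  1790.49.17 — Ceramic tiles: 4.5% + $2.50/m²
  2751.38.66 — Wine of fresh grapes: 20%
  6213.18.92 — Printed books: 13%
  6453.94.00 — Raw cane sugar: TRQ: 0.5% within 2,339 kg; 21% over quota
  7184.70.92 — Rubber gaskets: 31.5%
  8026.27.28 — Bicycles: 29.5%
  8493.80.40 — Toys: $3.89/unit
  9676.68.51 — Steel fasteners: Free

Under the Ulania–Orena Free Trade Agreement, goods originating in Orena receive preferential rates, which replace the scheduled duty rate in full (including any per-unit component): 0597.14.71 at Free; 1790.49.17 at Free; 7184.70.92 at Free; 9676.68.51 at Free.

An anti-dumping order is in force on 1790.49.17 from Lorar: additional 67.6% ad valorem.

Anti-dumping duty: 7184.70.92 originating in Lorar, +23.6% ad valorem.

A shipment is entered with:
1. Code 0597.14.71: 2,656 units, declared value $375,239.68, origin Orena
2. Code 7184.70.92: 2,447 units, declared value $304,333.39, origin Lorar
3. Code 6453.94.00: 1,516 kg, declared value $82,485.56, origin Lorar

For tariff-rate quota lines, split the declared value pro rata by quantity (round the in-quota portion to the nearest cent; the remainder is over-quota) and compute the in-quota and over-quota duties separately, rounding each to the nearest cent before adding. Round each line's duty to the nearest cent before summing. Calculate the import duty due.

Line 1 (0597.14.71, Orena, 2,656 units, $375,239.68):
Base rate for 0597.14.71 is 21.5%.
Origin Orena qualifies under the Ulania–Orena agreement and 0597.14.71 is covered: preferential rate Free applies instead.
Duty = $375,239.68 × 0% = $0.00.
Line 2 (7184.70.92, Lorar, 2,447 units, $304,333.39):
Base rate for 7184.70.92 is 31.5%.
7184.70.92 has an FTA preferential rate, but origin Lorar is not Orena; base rate stands.
Additional duty on 7184.70.92 from Lorar: +23.6%. Applied ad valorem rate: 31.5% + 23.6% = 55.1%.
Duty = $304,333.39 × 55.1% = $167,687.70.
Line 3 (6453.94.00, Lorar, 1,516 kg, $82,485.56):
Code 6453.94.00 is under a tariff-rate quota (threshold 2,339 kg). Quantity 1,516 kg is within the quota, so the in-quota rate 0.5% applies to the full value.
Duty = $82,485.56 × 0.5% = $412.43.
Total = $0.00 + $167,687.70 + $412.43 = $168,100.13.

$168,100.13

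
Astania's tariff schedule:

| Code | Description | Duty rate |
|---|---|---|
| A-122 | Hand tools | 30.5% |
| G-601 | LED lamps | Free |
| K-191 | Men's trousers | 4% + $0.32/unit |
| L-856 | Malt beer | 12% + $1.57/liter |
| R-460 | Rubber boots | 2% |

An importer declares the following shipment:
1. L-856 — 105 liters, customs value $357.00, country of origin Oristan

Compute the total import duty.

Line 1 (L-856, Oristan, 105 liters, $357.00):
Base rate for L-856 is 12% + $1.57/liter.
Duty = $357.00 × 12% + 105 × $1.57 = $207.69.

$207.69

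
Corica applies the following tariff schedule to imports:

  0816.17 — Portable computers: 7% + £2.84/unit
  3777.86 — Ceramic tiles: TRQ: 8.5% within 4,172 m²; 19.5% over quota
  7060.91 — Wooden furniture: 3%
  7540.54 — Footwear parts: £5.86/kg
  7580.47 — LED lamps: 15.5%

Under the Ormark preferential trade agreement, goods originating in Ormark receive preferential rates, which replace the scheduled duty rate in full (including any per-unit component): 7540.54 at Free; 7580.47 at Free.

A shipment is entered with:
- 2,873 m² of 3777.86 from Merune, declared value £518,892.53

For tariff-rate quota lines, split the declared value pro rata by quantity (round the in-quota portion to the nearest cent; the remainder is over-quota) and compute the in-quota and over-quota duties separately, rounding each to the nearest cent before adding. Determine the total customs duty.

£44,105.87

Line 1 (3777.86, Merune, 2,873 m², £518,892.53):
Code 3777.86 is under a tariff-rate quota (threshold 4,172 m²). Quantity 2,873 m² is within the quota, so the in-quota rate 8.5% applies to the full value.
Duty = £518,892.53 × 8.5% = £44,105.87.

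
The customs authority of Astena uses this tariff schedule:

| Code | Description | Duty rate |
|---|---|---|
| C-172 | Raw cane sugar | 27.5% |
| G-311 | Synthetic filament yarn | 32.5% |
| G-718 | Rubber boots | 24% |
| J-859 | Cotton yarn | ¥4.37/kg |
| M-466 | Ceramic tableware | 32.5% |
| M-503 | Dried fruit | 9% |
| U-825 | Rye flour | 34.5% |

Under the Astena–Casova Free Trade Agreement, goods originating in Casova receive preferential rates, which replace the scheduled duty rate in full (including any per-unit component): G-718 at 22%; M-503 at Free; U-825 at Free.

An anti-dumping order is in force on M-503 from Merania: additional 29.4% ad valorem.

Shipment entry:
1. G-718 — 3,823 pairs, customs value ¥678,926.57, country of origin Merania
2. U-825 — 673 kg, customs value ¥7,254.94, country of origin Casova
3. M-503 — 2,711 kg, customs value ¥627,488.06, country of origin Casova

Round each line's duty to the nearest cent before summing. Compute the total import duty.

Line 1 (G-718, Merania, 3,823 pairs, ¥678,926.57):
Base rate for G-718 is 24%.
G-718 has an FTA preferential rate, but origin Merania is not Casova; base rate stands.
Duty = ¥678,926.57 × 24% = ¥162,942.38.
Line 2 (U-825, Casova, 673 kg, ¥7,254.94):
Base rate for U-825 is 34.5%.
Origin Casova qualifies under the Astena–Casova agreement and U-825 is covered: preferential rate Free applies instead.
Duty = ¥7,254.94 × 0% = ¥0.00.
Line 3 (M-503, Casova, 2,711 kg, ¥627,488.06):
Base rate for M-503 is 9%.
Origin Casova qualifies under the Astena–Casova agreement and M-503 is covered: preferential rate Free applies instead.
The additional-duty order on M-503 targets Merania, not Casova; it does not apply.
Duty = ¥627,488.06 × 0% = ¥0.00.
Total = ¥162,942.38 + ¥0.00 + ¥0.00 = ¥162,942.38.

¥162,942.38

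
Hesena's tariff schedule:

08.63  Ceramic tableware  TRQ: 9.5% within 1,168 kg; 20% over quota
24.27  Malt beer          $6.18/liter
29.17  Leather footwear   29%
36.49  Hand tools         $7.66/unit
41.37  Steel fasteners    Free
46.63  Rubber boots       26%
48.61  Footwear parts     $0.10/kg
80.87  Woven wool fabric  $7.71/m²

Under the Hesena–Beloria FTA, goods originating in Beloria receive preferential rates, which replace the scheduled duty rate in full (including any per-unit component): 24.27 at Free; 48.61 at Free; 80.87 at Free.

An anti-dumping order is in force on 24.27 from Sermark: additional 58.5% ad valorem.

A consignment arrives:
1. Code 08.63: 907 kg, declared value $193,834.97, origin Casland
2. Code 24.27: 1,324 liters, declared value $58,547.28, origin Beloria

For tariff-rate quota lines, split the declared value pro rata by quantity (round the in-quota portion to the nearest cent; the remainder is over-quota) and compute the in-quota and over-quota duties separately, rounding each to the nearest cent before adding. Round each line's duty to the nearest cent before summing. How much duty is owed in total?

$18,414.32

Line 1 (08.63, Casland, 907 kg, $193,834.97):
Code 08.63 is under a tariff-rate quota (threshold 1,168 kg). Quantity 907 kg is within the quota, so the in-quota rate 9.5% applies to the full value.
Duty = $193,834.97 × 9.5% = $18,414.32.
Line 2 (24.27, Beloria, 1,324 liters, $58,547.28):
Base rate for 24.27 is $6.18/liter.
Origin Beloria qualifies under the Hesena–Beloria agreement and 24.27 is covered: preferential rate Free applies instead.
The additional-duty order on 24.27 targets Sermark, not Beloria; it does not apply.
Duty = $58,547.28 × 0% = $0.00.
Total = $18,414.32 + $0.00 = $18,414.32.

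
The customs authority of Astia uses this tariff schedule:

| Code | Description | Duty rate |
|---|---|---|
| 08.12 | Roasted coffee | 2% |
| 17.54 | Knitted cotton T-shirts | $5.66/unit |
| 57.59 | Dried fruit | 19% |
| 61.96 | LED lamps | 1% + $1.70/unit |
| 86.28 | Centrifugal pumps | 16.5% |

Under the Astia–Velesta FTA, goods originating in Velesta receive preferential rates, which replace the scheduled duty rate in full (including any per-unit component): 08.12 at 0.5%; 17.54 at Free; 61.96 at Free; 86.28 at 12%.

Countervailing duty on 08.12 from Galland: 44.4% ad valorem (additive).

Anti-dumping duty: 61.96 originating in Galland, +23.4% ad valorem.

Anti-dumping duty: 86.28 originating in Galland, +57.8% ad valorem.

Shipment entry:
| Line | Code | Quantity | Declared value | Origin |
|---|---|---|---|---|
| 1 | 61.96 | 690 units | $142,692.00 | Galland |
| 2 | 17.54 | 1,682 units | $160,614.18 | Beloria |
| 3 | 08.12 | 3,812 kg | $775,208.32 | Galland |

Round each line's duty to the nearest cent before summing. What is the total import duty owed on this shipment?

Line 1 (61.96, Galland, 690 units, $142,692.00):
Base rate for 61.96 is 1% + $1.70/unit.
61.96 has an FTA preferential rate, but origin Galland is not Velesta; base rate stands.
Additional duty on 61.96 from Galland: +23.4%. Applied ad valorem rate: 1% + 23.4% = 24.4%.
Duty = $142,692.00 × 24.4% + 690 × $1.70 = $35,989.85.
Line 2 (17.54, Beloria, 1,682 units, $160,614.18):
Base rate for 17.54 is $5.66/unit.
17.54 has an FTA preferential rate, but origin Beloria is not Velesta; base rate stands.
Duty = 1,682 × $5.66 = $9,520.12.
Line 3 (08.12, Galland, 3,812 kg, $775,208.32):
Base rate for 08.12 is 2%.
08.12 has an FTA preferential rate, but origin Galland is not Velesta; base rate stands.
Additional duty on 08.12 from Galland: +44.4%. Applied ad valorem rate: 2% + 44.4% = 46.4%.
Duty = $775,208.32 × 46.4% = $359,696.66.
Total = $35,989.85 + $9,520.12 + $359,696.66 = $405,206.63.

$405,206.63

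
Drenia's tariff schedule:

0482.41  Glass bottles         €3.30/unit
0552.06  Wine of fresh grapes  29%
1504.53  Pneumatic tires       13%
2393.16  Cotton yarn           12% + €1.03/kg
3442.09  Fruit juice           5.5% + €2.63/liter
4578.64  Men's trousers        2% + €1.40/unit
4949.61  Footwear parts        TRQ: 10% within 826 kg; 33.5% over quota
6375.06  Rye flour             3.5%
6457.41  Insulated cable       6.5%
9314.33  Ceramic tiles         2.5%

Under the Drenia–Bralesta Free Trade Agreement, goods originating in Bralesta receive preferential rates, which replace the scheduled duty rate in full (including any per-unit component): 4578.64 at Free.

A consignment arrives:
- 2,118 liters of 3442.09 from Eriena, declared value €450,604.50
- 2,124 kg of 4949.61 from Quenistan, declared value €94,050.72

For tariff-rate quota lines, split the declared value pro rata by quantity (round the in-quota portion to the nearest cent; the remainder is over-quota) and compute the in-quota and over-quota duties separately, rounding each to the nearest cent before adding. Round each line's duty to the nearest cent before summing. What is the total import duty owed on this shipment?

Line 1 (3442.09, Eriena, 2,118 liters, €450,604.50):
Base rate for 3442.09 is 5.5% + €2.63/liter.
Duty = €450,604.50 × 5.5% + 2,118 × €2.63 = €30,353.59.
Line 2 (4949.61, Quenistan, 2,124 kg, €94,050.72):
Code 4949.61 is under a tariff-rate quota (threshold 826 kg). In-quota: 826 kg at 10%; over-quota: 1,298 kg at 33.5%.
Pro-rata value split: in-quota = €94,050.72 × 826/2,124 = €36,575.28; over-quota = €94,050.72 − €36,575.28 = €57,475.44.
In-quota duty = €36,575.28 × 10% = €3,657.53. Over-quota duty = €57,475.44 × 33.5% = €19,254.27.
Line duty = €3,657.53 + €19,254.27 = €22,911.80.
Total = €30,353.59 + €22,911.80 = €53,265.39.

€53,265.39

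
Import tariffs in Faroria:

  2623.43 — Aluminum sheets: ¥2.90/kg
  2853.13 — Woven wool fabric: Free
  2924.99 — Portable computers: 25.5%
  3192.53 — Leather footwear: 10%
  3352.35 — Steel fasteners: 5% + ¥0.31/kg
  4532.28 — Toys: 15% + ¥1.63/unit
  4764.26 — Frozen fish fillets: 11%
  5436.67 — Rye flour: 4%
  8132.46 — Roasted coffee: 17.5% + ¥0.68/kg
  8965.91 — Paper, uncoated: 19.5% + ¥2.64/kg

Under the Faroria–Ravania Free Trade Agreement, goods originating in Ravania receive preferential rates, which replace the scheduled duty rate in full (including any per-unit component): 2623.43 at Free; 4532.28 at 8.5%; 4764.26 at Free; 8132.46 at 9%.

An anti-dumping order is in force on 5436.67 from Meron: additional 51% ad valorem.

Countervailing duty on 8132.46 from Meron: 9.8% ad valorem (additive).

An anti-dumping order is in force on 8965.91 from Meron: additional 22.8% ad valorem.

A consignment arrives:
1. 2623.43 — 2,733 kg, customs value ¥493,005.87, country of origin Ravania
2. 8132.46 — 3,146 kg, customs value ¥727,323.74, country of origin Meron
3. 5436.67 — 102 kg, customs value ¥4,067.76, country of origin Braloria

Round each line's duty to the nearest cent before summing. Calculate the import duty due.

Line 1 (2623.43, Ravania, 2,733 kg, ¥493,005.87):
Base rate for 2623.43 is ¥2.90/kg.
Origin Ravania qualifies under the Faroria–Ravania agreement and 2623.43 is covered: preferential rate Free applies instead.
Duty = ¥493,005.87 × 0% = ¥0.00.
Line 2 (8132.46, Meron, 3,146 kg, ¥727,323.74):
Base rate for 8132.46 is 17.5% + ¥0.68/kg.
8132.46 has an FTA preferential rate, but origin Meron is not Ravania; base rate stands.
Additional duty on 8132.46 from Meron: +9.8%. Applied ad valorem rate: 17.5% + 9.8% = 27.3%.
Duty = ¥727,323.74 × 27.3% + 3,146 × ¥0.68 = ¥200,698.66.
Line 3 (5436.67, Braloria, 102 kg, ¥4,067.76):
Base rate for 5436.67 is 4%.
The additional-duty order on 5436.67 targets Meron, not Braloria; it does not apply.
Duty = ¥4,067.76 × 4% = ¥162.71.
Total = ¥0.00 + ¥200,698.66 + ¥162.71 = ¥200,861.37.

¥200,861.37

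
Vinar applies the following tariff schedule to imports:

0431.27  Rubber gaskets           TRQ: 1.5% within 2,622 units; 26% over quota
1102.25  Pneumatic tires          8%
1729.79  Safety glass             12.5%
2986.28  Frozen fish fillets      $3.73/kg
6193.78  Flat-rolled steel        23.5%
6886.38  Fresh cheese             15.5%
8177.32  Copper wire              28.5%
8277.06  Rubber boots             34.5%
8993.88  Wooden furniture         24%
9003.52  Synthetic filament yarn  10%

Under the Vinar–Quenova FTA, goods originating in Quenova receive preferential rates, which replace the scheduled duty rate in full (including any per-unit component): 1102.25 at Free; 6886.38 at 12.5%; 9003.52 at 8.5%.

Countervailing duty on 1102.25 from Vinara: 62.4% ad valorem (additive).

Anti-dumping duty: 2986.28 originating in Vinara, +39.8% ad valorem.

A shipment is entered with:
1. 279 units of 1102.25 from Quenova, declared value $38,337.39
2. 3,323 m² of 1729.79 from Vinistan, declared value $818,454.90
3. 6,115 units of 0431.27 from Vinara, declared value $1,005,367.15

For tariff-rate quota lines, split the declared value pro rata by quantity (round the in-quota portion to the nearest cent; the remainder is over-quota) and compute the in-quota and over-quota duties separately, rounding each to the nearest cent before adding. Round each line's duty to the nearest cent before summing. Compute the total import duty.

Line 1 (1102.25, Quenova, 279 units, $38,337.39):
Base rate for 1102.25 is 8%.
Origin Quenova qualifies under the Vinar–Quenova agreement and 1102.25 is covered: preferential rate Free applies instead.
The additional-duty order on 1102.25 targets Vinara, not Quenova; it does not apply.
Duty = $38,337.39 × 0% = $0.00.
Line 2 (1729.79, Vinistan, 3,323 m², $818,454.90):
Base rate for 1729.79 is 12.5%.
Duty = $818,454.90 × 12.5% = $102,306.86.
Line 3 (0431.27, Vinara, 6,115 units, $1,005,367.15):
Code 0431.27 is under a tariff-rate quota (threshold 2,622 units). In-quota: 2,622 units at 1.5%; over-quota: 3,493 units at 26%.
Pro-rata value split: in-quota = $1,005,367.15 × 2,622/6,115 = $431,083.02; over-quota = $1,005,367.15 − $431,083.02 = $574,284.13.
In-quota duty = $431,083.02 × 1.5% = $6,466.25. Over-quota duty = $574,284.13 × 26% = $149,313.87.
Line duty = $6,466.25 + $149,313.87 = $155,780.12.
Total = $0.00 + $102,306.86 + $155,780.12 = $258,086.98.

$258,086.98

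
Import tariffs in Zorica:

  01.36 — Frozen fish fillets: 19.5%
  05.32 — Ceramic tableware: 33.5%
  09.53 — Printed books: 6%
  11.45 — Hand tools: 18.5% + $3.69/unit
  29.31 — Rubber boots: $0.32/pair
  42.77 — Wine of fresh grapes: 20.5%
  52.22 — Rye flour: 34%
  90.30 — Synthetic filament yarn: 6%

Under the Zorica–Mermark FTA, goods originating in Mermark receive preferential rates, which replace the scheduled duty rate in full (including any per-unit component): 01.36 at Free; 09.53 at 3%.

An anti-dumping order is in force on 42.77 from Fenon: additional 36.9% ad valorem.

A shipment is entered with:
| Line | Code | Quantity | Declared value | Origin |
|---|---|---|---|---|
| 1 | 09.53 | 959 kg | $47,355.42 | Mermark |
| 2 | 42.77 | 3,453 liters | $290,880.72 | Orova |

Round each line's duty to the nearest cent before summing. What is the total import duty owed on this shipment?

$61,051.21

Line 1 (09.53, Mermark, 959 kg, $47,355.42):
Base rate for 09.53 is 6%.
Origin Mermark qualifies under the Zorica–Mermark agreement and 09.53 is covered: preferential rate 3% applies instead.
Duty = $47,355.42 × 3% = $1,420.66.
Line 2 (42.77, Orova, 3,453 liters, $290,880.72):
Base rate for 42.77 is 20.5%.
The additional-duty order on 42.77 targets Fenon, not Orova; it does not apply.
Duty = $290,880.72 × 20.5% = $59,630.55.
Total = $1,420.66 + $59,630.55 = $61,051.21.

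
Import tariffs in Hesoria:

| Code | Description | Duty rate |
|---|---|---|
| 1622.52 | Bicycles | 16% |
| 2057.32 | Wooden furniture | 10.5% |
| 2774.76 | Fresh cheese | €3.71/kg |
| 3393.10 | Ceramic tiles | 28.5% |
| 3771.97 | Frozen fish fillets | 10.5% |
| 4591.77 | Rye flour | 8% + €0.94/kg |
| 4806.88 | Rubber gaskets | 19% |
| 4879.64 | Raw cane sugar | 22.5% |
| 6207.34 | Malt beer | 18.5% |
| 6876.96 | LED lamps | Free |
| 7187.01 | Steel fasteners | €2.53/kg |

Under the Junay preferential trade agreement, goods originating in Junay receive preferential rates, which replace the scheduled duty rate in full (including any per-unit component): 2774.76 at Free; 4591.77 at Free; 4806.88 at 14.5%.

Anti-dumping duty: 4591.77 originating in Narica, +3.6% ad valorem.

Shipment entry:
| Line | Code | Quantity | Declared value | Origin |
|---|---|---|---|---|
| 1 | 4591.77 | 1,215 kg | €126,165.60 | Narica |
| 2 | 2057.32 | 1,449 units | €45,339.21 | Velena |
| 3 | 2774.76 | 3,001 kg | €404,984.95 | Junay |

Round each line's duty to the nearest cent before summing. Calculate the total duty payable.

Line 1 (4591.77, Narica, 1,215 kg, €126,165.60):
Base rate for 4591.77 is 8% + €0.94/kg.
4591.77 has an FTA preferential rate, but origin Narica is not Junay; base rate stands.
Additional duty on 4591.77 from Narica: +3.6%. Applied ad valorem rate: 8% + 3.6% = 11.6%.
Duty = €126,165.60 × 11.6% + 1,215 × €0.94 = €15,777.31.
Line 2 (2057.32, Velena, 1,449 units, €45,339.21):
Base rate for 2057.32 is 10.5%.
Duty = €45,339.21 × 10.5% = €4,760.62.
Line 3 (2774.76, Junay, 3,001 kg, €404,984.95):
Base rate for 2774.76 is €3.71/kg.
Origin Junay qualifies under the Hesoria–Junay agreement and 2774.76 is covered: preferential rate Free applies instead.
Duty = €404,984.95 × 0% = €0.00.
Total = €15,777.31 + €4,760.62 + €0.00 = €20,537.93.

€20,537.93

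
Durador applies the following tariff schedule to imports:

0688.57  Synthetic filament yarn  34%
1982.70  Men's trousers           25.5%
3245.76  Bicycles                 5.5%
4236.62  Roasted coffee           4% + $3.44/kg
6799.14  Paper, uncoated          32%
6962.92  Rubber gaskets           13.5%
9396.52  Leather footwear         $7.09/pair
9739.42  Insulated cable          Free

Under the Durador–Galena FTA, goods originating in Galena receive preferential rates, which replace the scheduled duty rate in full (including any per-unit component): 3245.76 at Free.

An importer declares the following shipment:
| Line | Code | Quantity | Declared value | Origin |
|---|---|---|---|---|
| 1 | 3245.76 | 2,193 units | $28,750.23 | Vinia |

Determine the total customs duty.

Line 1 (3245.76, Vinia, 2,193 units, $28,750.23):
Base rate for 3245.76 is 5.5%.
3245.76 has an FTA preferential rate, but origin Vinia is not Galena; base rate stands.
Duty = $28,750.23 × 5.5% = $1,581.26.

$1,581.26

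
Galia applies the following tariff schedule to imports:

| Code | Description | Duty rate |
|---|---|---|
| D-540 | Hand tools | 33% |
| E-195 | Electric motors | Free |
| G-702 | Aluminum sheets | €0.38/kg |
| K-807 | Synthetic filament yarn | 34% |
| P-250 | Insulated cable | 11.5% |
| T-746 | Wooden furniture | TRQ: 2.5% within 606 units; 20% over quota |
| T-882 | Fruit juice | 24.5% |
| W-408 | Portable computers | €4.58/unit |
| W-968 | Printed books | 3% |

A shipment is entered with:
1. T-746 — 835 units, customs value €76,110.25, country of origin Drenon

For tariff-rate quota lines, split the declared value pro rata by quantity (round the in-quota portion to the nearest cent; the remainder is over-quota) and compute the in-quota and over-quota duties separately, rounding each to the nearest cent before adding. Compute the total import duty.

€5,555.59

Line 1 (T-746, Drenon, 835 units, €76,110.25):
Code T-746 is under a tariff-rate quota (threshold 606 units). In-quota: 606 units at 2.5%; over-quota: 229 units at 20%.
Pro-rata value split: in-quota = €76,110.25 × 606/835 = €55,236.90; over-quota = €76,110.25 − €55,236.90 = €20,873.35.
In-quota duty = €55,236.90 × 2.5% = €1,380.92. Over-quota duty = €20,873.35 × 20% = €4,174.67.
Line duty = €1,380.92 + €4,174.67 = €5,555.59.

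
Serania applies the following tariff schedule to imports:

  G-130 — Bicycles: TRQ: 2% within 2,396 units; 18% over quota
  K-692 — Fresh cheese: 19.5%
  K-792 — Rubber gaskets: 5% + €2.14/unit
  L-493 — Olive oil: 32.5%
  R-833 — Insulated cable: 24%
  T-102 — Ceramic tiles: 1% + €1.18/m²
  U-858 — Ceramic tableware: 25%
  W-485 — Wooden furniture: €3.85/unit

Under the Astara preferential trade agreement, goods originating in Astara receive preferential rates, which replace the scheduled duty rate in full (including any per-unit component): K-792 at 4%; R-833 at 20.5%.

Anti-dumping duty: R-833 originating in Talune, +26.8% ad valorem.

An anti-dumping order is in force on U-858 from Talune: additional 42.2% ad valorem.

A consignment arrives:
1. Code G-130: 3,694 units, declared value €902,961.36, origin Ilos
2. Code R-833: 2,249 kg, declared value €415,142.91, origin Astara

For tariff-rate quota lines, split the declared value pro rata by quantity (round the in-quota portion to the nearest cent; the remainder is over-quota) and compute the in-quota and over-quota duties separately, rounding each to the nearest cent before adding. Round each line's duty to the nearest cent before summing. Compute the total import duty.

Line 1 (G-130, Ilos, 3,694 units, €902,961.36):
Code G-130 is under a tariff-rate quota (threshold 2,396 units). In-quota: 2,396 units at 2%; over-quota: 1,298 units at 18%.
Pro-rata value split: in-quota = €902,961.36 × 2,396/3,694 = €585,678.24; over-quota = €902,961.36 − €585,678.24 = €317,283.12.
In-quota duty = €585,678.24 × 2% = €11,713.56. Over-quota duty = €317,283.12 × 18% = €57,110.96.
Line duty = €11,713.56 + €57,110.96 = €68,824.52.
Line 2 (R-833, Astara, 2,249 kg, €415,142.91):
Base rate for R-833 is 24%.
Origin Astara qualifies under the Serania–Astara agreement and R-833 is covered: preferential rate 20.5% applies instead.
The additional-duty order on R-833 targets Talune, not Astara; it does not apply.
Duty = €415,142.91 × 20.5% = €85,104.30.
Total = €68,824.52 + €85,104.30 = €153,928.82.

€153,928.82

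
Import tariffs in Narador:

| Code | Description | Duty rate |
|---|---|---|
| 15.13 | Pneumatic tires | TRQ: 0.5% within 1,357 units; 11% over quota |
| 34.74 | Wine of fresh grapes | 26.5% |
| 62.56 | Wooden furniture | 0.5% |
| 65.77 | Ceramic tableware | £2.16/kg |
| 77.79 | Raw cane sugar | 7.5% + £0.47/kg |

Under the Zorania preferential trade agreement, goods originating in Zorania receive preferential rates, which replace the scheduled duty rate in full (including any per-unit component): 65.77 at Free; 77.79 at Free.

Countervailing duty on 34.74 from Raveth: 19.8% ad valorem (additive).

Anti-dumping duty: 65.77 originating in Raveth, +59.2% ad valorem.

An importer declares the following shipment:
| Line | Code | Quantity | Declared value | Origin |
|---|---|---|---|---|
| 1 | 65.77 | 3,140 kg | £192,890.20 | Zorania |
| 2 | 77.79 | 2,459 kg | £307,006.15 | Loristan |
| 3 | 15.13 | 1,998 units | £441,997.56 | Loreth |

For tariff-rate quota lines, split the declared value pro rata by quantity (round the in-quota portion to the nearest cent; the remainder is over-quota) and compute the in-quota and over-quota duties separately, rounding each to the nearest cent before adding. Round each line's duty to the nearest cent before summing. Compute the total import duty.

Line 1 (65.77, Zorania, 3,140 kg, £192,890.20):
Base rate for 65.77 is £2.16/kg.
Origin Zorania qualifies under the Narador–Zorania agreement and 65.77 is covered: preferential rate Free applies instead.
The additional-duty order on 65.77 targets Raveth, not Zorania; it does not apply.
Duty = £192,890.20 × 0% = £0.00.
Line 2 (77.79, Loristan, 2,459 kg, £307,006.15):
Base rate for 77.79 is 7.5% + £0.47/kg.
77.79 has an FTA preferential rate, but origin Loristan is not Zorania; base rate stands.
Duty = £307,006.15 × 7.5% + 2,459 × £0.47 = £24,181.19.
Line 3 (15.13, Loreth, 1,998 units, £441,997.56):
Code 15.13 is under a tariff-rate quota (threshold 1,357 units). In-quota: 1,357 units at 0.5%; over-quota: 641 units at 11%.
Pro-rata value split: in-quota = £441,997.56 × 1,357/1,998 = £300,195.54; over-quota = £441,997.56 − £300,195.54 = £141,802.02.
In-quota duty = £300,195.54 × 0.5% = £1,500.98. Over-quota duty = £141,802.02 × 11% = £15,598.22.
Line duty = £1,500.98 + £15,598.22 = £17,099.20.
Total = £0.00 + £24,181.19 + £17,099.20 = £41,280.39.

£41,280.39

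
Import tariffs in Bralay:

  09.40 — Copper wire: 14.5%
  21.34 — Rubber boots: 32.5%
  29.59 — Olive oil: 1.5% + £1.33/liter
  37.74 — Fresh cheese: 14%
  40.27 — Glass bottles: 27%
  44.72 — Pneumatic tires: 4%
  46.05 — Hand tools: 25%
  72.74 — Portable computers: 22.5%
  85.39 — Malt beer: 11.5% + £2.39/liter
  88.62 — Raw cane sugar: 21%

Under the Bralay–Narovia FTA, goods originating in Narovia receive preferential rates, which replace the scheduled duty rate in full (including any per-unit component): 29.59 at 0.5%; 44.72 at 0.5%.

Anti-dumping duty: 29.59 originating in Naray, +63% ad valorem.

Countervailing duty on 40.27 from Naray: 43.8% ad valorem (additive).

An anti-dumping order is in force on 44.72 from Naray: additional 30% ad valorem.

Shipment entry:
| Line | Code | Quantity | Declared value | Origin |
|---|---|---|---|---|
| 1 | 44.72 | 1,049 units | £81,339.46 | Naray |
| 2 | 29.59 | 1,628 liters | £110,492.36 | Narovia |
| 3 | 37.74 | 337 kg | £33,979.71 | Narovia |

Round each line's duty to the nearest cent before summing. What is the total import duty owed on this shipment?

Line 1 (44.72, Naray, 1,049 units, £81,339.46):
Base rate for 44.72 is 4%.
44.72 has an FTA preferential rate, but origin Naray is not Narovia; base rate stands.
Additional duty on 44.72 from Naray: +30%. Applied ad valorem rate: 4% + 30% = 34%.
Duty = £81,339.46 × 34% = £27,655.42.
Line 2 (29.59, Narovia, 1,628 liters, £110,492.36):
Base rate for 29.59 is 1.5% + £1.33/liter.
Origin Narovia qualifies under the Bralay–Narovia agreement and 29.59 is covered: preferential rate 0.5% applies instead.
The additional-duty order on 29.59 targets Naray, not Narovia; it does not apply.
Duty = £110,492.36 × 0.5% = £552.46.
Line 3 (37.74, Narovia, 337 kg, £33,979.71):
Base rate for 37.74 is 14%.
Origin Narovia is the FTA partner but 37.74 is not on the preference list; base rate stands.
Duty = £33,979.71 × 14% = £4,757.16.
Total = £27,655.42 + £552.46 + £4,757.16 = £32,965.04.

£32,965.04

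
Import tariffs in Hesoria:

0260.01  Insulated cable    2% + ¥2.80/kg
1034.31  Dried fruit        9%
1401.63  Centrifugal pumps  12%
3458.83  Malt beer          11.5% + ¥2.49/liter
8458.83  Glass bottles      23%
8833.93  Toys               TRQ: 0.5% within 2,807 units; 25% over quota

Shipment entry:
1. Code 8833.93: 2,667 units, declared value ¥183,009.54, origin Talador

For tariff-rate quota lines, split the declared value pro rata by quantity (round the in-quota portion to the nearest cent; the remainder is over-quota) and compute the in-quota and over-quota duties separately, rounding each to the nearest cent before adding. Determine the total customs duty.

¥915.05

Line 1 (8833.93, Talador, 2,667 units, ¥183,009.54):
Code 8833.93 is under a tariff-rate quota (threshold 2,807 units). Quantity 2,667 units is within the quota, so the in-quota rate 0.5% applies to the full value.
Duty = ¥183,009.54 × 0.5% = ¥915.05.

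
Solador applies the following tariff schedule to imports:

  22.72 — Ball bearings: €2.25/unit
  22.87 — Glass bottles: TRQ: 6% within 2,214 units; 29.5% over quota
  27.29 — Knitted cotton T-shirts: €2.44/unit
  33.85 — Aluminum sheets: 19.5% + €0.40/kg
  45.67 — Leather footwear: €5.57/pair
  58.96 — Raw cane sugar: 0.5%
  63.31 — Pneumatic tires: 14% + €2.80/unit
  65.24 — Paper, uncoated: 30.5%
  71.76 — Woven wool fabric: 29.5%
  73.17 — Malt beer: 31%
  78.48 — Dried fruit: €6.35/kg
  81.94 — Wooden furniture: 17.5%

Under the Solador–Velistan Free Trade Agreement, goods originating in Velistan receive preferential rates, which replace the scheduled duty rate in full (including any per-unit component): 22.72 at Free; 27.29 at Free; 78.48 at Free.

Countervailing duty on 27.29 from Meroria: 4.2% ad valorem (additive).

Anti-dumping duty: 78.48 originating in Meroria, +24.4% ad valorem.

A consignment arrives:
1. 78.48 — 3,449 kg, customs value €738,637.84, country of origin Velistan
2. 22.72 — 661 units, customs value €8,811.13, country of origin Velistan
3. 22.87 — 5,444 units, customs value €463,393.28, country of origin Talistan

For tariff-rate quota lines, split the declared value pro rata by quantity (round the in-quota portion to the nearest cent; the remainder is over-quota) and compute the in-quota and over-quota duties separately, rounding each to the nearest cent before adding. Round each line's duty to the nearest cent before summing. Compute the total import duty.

Line 1 (78.48, Velistan, 3,449 kg, €738,637.84):
Base rate for 78.48 is €6.35/kg.
Origin Velistan qualifies under the Solador–Velistan agreement and 78.48 is covered: preferential rate Free applies instead.
The additional-duty order on 78.48 targets Meroria, not Velistan; it does not apply.
Duty = €738,637.84 × 0% = €0.00.
Line 2 (22.72, Velistan, 661 units, €8,811.13):
Base rate for 22.72 is €2.25/unit.
Origin Velistan qualifies under the Solador–Velistan agreement and 22.72 is covered: preferential rate Free applies instead.
Duty = €8,811.13 × 0% = €0.00.
Line 3 (22.87, Talistan, 5,444 units, €463,393.28):
Code 22.87 is under a tariff-rate quota (threshold 2,214 units). In-quota: 2,214 units at 6%; over-quota: 3,230 units at 29.5%.
Pro-rata value split: in-quota = €463,393.28 × 2,214/5,444 = €188,455.68; over-quota = €463,393.28 − €188,455.68 = €274,937.60.
In-quota duty = €188,455.68 × 6% = €11,307.34. Over-quota duty = €274,937.60 × 29.5% = €81,106.59.
Line duty = €11,307.34 + €81,106.59 = €92,413.93.
Total = €0.00 + €0.00 + €92,413.93 = €92,413.93.

€92,413.93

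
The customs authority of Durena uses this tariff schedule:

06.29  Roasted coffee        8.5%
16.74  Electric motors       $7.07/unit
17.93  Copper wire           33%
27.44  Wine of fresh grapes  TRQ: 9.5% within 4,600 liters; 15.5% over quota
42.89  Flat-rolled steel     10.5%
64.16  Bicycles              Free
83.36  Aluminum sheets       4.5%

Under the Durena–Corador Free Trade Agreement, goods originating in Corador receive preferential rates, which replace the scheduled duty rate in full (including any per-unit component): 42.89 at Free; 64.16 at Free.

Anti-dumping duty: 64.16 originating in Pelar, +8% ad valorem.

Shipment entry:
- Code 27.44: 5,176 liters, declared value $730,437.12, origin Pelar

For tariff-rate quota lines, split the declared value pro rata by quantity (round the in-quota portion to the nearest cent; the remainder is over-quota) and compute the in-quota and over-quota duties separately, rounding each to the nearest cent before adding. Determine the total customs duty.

Line 1 (27.44, Pelar, 5,176 liters, $730,437.12):
Code 27.44 is under a tariff-rate quota (threshold 4,600 liters). In-quota: 4,600 liters at 9.5%; over-quota: 576 liters at 15.5%.
Pro-rata value split: in-quota = $730,437.12 × 4,600/5,176 = $649,152.00; over-quota = $730,437.12 − $649,152.00 = $81,285.12.
In-quota duty = $649,152.00 × 9.5% = $61,669.44. Over-quota duty = $81,285.12 × 15.5% = $12,599.19.
Line duty = $61,669.44 + $12,599.19 = $74,268.63.

$74,268.63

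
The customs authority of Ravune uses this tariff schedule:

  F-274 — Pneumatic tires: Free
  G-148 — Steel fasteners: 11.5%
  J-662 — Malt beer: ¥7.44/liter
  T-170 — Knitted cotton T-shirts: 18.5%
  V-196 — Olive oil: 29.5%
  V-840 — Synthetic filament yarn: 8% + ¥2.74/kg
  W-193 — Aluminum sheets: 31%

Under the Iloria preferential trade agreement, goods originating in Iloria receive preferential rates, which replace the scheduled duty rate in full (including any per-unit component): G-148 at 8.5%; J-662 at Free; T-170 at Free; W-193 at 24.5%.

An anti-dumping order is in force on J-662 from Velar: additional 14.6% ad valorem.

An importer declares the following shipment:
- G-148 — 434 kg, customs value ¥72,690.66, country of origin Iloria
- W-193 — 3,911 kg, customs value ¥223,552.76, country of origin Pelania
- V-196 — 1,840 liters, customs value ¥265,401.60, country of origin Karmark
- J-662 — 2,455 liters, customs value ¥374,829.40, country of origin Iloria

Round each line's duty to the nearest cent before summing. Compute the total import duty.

¥153,773.54

Line 1 (G-148, Iloria, 434 kg, ¥72,690.66):
Base rate for G-148 is 11.5%.
Origin Iloria qualifies under the Ravune–Iloria agreement and G-148 is covered: preferential rate 8.5% applies instead.
Duty = ¥72,690.66 × 8.5% = ¥6,178.71.
Line 2 (W-193, Pelania, 3,911 kg, ¥223,552.76):
Base rate for W-193 is 31%.
W-193 has an FTA preferential rate, but origin Pelania is not Iloria; base rate stands.
Duty = ¥223,552.76 × 31% = ¥69,301.36.
Line 3 (V-196, Karmark, 1,840 liters, ¥265,401.60):
Base rate for V-196 is 29.5%.
Duty = ¥265,401.60 × 29.5% = ¥78,293.47.
Line 4 (J-662, Iloria, 2,455 liters, ¥374,829.40):
Base rate for J-662 is ¥7.44/liter.
Origin Iloria qualifies under the Ravune–Iloria agreement and J-662 is covered: preferential rate Free applies instead.
The additional-duty order on J-662 targets Velar, not Iloria; it does not apply.
Duty = ¥374,829.40 × 0% = ¥0.00.
Total = ¥6,178.71 + ¥69,301.36 + ¥78,293.47 + ¥0.00 = ¥153,773.54.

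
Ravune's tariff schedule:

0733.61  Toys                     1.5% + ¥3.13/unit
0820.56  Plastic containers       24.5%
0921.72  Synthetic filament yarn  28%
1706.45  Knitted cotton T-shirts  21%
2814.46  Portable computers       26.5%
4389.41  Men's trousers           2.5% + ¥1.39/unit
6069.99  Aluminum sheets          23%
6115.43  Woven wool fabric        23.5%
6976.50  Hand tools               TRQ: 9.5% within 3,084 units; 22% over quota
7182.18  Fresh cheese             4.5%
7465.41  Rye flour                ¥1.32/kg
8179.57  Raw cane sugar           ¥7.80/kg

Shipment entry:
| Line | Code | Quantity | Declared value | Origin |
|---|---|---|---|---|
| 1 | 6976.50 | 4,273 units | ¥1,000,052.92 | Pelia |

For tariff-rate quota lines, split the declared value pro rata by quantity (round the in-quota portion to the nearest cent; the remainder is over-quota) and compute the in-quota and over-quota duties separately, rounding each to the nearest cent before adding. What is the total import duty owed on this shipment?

Line 1 (6976.50, Pelia, 4,273 units, ¥1,000,052.92):
Code 6976.50 is under a tariff-rate quota (threshold 3,084 units). In-quota: 3,084 units at 9.5%; over-quota: 1,189 units at 22%.
Pro-rata value split: in-quota = ¥1,000,052.92 × 3,084/4,273 = ¥721,779.36; over-quota = ¥1,000,052.92 − ¥721,779.36 = ¥278,273.56.
In-quota duty = ¥721,779.36 × 9.5% = ¥68,569.04. Over-quota duty = ¥278,273.56 × 22% = ¥61,220.18.
Line duty = ¥68,569.04 + ¥61,220.18 = ¥129,789.22.

¥129,789.22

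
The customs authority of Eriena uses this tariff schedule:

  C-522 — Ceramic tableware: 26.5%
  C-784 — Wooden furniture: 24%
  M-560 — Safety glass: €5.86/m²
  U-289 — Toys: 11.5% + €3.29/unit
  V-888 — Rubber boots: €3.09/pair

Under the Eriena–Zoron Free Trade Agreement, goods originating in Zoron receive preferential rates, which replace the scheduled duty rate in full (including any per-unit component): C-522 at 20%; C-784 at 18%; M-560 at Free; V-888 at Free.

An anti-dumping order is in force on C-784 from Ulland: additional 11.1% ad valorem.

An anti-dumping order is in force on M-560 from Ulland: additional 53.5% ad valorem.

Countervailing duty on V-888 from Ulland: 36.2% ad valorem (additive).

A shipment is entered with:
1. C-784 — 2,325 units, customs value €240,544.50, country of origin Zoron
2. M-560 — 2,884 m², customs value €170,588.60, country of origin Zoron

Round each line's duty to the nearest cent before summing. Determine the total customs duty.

Line 1 (C-784, Zoron, 2,325 units, €240,544.50):
Base rate for C-784 is 24%.
Origin Zoron qualifies under the Eriena–Zoron agreement and C-784 is covered: preferential rate 18% applies instead.
The additional-duty order on C-784 targets Ulland, not Zoron; it does not apply.
Duty = €240,544.50 × 18% = €43,298.01.
Line 2 (M-560, Zoron, 2,884 m², €170,588.60):
Base rate for M-560 is €5.86/m².
Origin Zoron qualifies under the Eriena–Zoron agreement and M-560 is covered: preferential rate Free applies instead.
The additional-duty order on M-560 targets Ulland, not Zoron; it does not apply.
Duty = €170,588.60 × 0% = €0.00.
Total = €43,298.01 + €0.00 = €43,298.01.

€43,298.01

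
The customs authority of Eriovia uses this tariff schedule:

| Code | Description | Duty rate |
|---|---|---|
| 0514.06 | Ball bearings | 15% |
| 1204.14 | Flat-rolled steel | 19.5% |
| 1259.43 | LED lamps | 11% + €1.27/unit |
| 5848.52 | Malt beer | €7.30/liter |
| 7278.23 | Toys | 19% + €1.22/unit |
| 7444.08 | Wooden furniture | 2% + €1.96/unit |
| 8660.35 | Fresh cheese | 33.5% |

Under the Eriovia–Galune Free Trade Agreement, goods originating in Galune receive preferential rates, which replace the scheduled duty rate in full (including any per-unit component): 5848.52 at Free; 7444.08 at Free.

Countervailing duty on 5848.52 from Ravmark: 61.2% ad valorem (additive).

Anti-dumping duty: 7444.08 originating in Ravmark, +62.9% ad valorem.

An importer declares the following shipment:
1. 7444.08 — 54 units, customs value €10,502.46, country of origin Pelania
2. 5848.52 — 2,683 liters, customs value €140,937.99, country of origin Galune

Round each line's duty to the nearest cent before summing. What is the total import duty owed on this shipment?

Line 1 (7444.08, Pelania, 54 units, €10,502.46):
Base rate for 7444.08 is 2% + €1.96/unit.
7444.08 has an FTA preferential rate, but origin Pelania is not Galune; base rate stands.
The additional-duty order on 7444.08 targets Ravmark, not Pelania; it does not apply.
Duty = €10,502.46 × 2% + 54 × €1.96 = €315.89.
Line 2 (5848.52, Galune, 2,683 liters, €140,937.99):
Base rate for 5848.52 is €7.30/liter.
Origin Galune qualifies under the Eriovia–Galune agreement and 5848.52 is covered: preferential rate Free applies instead.
The additional-duty order on 5848.52 targets Ravmark, not Galune; it does not apply.
Duty = €140,937.99 × 0% = €0.00.
Total = €315.89 + €0.00 = €315.89.

€315.89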